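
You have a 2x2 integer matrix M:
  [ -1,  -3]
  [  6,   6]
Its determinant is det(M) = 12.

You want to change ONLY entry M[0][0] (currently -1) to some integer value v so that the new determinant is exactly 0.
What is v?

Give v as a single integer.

Answer: -3

Derivation:
det is linear in entry M[0][0]: det = old_det + (v - -1) * C_00
Cofactor C_00 = 6
Want det = 0: 12 + (v - -1) * 6 = 0
  (v - -1) = -12 / 6 = -2
  v = -1 + (-2) = -3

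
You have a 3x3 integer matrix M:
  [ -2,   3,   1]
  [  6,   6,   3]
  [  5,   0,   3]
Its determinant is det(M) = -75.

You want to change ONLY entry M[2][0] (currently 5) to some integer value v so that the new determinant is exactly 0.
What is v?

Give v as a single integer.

Answer: 30

Derivation:
det is linear in entry M[2][0]: det = old_det + (v - 5) * C_20
Cofactor C_20 = 3
Want det = 0: -75 + (v - 5) * 3 = 0
  (v - 5) = 75 / 3 = 25
  v = 5 + (25) = 30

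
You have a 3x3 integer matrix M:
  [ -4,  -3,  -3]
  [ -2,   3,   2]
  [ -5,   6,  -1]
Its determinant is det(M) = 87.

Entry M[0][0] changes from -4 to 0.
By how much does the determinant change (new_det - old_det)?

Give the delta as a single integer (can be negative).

Answer: -60

Derivation:
Cofactor C_00 = -15
Entry delta = 0 - -4 = 4
Det delta = entry_delta * cofactor = 4 * -15 = -60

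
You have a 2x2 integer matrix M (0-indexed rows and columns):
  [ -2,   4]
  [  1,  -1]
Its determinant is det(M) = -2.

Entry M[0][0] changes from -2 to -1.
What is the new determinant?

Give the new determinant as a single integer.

Answer: -3

Derivation:
det is linear in row 0: changing M[0][0] by delta changes det by delta * cofactor(0,0).
Cofactor C_00 = (-1)^(0+0) * minor(0,0) = -1
Entry delta = -1 - -2 = 1
Det delta = 1 * -1 = -1
New det = -2 + -1 = -3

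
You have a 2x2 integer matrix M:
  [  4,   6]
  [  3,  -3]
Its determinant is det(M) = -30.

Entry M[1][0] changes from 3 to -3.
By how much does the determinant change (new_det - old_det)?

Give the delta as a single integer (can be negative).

Answer: 36

Derivation:
Cofactor C_10 = -6
Entry delta = -3 - 3 = -6
Det delta = entry_delta * cofactor = -6 * -6 = 36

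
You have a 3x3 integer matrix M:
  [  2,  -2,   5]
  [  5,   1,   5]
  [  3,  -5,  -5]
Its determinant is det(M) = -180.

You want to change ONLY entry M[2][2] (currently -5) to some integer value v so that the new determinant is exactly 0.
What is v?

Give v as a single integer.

det is linear in entry M[2][2]: det = old_det + (v - -5) * C_22
Cofactor C_22 = 12
Want det = 0: -180 + (v - -5) * 12 = 0
  (v - -5) = 180 / 12 = 15
  v = -5 + (15) = 10

Answer: 10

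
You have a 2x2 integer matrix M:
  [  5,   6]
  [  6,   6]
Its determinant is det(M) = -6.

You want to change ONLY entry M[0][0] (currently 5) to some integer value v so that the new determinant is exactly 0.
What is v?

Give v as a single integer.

Answer: 6

Derivation:
det is linear in entry M[0][0]: det = old_det + (v - 5) * C_00
Cofactor C_00 = 6
Want det = 0: -6 + (v - 5) * 6 = 0
  (v - 5) = 6 / 6 = 1
  v = 5 + (1) = 6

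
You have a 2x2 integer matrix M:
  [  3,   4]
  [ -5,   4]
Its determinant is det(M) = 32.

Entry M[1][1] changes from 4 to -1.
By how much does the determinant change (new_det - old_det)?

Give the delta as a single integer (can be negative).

Answer: -15

Derivation:
Cofactor C_11 = 3
Entry delta = -1 - 4 = -5
Det delta = entry_delta * cofactor = -5 * 3 = -15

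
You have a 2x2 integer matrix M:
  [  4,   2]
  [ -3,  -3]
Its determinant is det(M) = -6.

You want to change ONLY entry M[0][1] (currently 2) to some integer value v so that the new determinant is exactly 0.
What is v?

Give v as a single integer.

Answer: 4

Derivation:
det is linear in entry M[0][1]: det = old_det + (v - 2) * C_01
Cofactor C_01 = 3
Want det = 0: -6 + (v - 2) * 3 = 0
  (v - 2) = 6 / 3 = 2
  v = 2 + (2) = 4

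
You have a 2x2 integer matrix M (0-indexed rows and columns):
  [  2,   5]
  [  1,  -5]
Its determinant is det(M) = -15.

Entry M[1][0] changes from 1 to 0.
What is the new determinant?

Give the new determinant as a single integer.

Answer: -10

Derivation:
det is linear in row 1: changing M[1][0] by delta changes det by delta * cofactor(1,0).
Cofactor C_10 = (-1)^(1+0) * minor(1,0) = -5
Entry delta = 0 - 1 = -1
Det delta = -1 * -5 = 5
New det = -15 + 5 = -10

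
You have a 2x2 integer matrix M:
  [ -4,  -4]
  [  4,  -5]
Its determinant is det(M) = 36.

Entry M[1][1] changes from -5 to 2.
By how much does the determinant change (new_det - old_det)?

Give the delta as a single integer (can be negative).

Answer: -28

Derivation:
Cofactor C_11 = -4
Entry delta = 2 - -5 = 7
Det delta = entry_delta * cofactor = 7 * -4 = -28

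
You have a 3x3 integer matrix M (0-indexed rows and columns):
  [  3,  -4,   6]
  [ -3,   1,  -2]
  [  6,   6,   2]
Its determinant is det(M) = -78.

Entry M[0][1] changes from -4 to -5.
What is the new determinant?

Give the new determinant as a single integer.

Answer: -72

Derivation:
det is linear in row 0: changing M[0][1] by delta changes det by delta * cofactor(0,1).
Cofactor C_01 = (-1)^(0+1) * minor(0,1) = -6
Entry delta = -5 - -4 = -1
Det delta = -1 * -6 = 6
New det = -78 + 6 = -72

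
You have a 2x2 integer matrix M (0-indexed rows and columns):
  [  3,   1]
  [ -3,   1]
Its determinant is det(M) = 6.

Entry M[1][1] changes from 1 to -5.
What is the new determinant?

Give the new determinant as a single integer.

det is linear in row 1: changing M[1][1] by delta changes det by delta * cofactor(1,1).
Cofactor C_11 = (-1)^(1+1) * minor(1,1) = 3
Entry delta = -5 - 1 = -6
Det delta = -6 * 3 = -18
New det = 6 + -18 = -12

Answer: -12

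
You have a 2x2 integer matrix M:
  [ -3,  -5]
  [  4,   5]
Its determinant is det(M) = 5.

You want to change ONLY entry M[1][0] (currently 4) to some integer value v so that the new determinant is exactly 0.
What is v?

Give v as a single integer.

Answer: 3

Derivation:
det is linear in entry M[1][0]: det = old_det + (v - 4) * C_10
Cofactor C_10 = 5
Want det = 0: 5 + (v - 4) * 5 = 0
  (v - 4) = -5 / 5 = -1
  v = 4 + (-1) = 3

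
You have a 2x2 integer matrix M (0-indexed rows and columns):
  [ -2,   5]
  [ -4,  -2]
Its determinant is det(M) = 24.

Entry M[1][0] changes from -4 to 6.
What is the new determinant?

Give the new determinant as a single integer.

Answer: -26

Derivation:
det is linear in row 1: changing M[1][0] by delta changes det by delta * cofactor(1,0).
Cofactor C_10 = (-1)^(1+0) * minor(1,0) = -5
Entry delta = 6 - -4 = 10
Det delta = 10 * -5 = -50
New det = 24 + -50 = -26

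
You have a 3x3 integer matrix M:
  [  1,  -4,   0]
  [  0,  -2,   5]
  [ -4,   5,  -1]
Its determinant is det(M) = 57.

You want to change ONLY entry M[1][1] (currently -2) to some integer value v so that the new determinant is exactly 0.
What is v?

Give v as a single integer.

det is linear in entry M[1][1]: det = old_det + (v - -2) * C_11
Cofactor C_11 = -1
Want det = 0: 57 + (v - -2) * -1 = 0
  (v - -2) = -57 / -1 = 57
  v = -2 + (57) = 55

Answer: 55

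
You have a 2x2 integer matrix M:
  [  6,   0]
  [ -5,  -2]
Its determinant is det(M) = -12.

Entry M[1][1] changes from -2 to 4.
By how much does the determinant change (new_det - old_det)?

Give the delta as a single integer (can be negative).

Cofactor C_11 = 6
Entry delta = 4 - -2 = 6
Det delta = entry_delta * cofactor = 6 * 6 = 36

Answer: 36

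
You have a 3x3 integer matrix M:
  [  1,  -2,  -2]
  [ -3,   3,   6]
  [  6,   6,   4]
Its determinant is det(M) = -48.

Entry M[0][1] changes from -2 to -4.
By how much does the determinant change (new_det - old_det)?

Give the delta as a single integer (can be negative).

Answer: -96

Derivation:
Cofactor C_01 = 48
Entry delta = -4 - -2 = -2
Det delta = entry_delta * cofactor = -2 * 48 = -96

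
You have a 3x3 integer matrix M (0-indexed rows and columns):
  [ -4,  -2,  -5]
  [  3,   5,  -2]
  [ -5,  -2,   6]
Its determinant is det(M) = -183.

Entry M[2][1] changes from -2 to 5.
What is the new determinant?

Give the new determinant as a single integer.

det is linear in row 2: changing M[2][1] by delta changes det by delta * cofactor(2,1).
Cofactor C_21 = (-1)^(2+1) * minor(2,1) = -23
Entry delta = 5 - -2 = 7
Det delta = 7 * -23 = -161
New det = -183 + -161 = -344

Answer: -344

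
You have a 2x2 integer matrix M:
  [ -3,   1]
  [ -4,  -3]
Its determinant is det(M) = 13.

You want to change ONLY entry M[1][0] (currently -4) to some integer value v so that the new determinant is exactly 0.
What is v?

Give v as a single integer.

Answer: 9

Derivation:
det is linear in entry M[1][0]: det = old_det + (v - -4) * C_10
Cofactor C_10 = -1
Want det = 0: 13 + (v - -4) * -1 = 0
  (v - -4) = -13 / -1 = 13
  v = -4 + (13) = 9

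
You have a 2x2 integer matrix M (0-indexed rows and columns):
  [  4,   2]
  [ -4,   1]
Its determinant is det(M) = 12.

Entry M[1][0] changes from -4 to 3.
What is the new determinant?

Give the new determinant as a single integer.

Answer: -2

Derivation:
det is linear in row 1: changing M[1][0] by delta changes det by delta * cofactor(1,0).
Cofactor C_10 = (-1)^(1+0) * minor(1,0) = -2
Entry delta = 3 - -4 = 7
Det delta = 7 * -2 = -14
New det = 12 + -14 = -2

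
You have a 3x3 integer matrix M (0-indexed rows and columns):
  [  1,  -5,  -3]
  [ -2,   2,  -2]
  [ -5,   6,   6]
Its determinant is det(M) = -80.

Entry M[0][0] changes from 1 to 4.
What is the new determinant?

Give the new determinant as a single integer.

Answer: -8

Derivation:
det is linear in row 0: changing M[0][0] by delta changes det by delta * cofactor(0,0).
Cofactor C_00 = (-1)^(0+0) * minor(0,0) = 24
Entry delta = 4 - 1 = 3
Det delta = 3 * 24 = 72
New det = -80 + 72 = -8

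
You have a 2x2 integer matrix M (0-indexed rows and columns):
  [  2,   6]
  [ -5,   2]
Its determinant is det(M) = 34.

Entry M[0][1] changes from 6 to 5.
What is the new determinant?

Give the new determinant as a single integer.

det is linear in row 0: changing M[0][1] by delta changes det by delta * cofactor(0,1).
Cofactor C_01 = (-1)^(0+1) * minor(0,1) = 5
Entry delta = 5 - 6 = -1
Det delta = -1 * 5 = -5
New det = 34 + -5 = 29

Answer: 29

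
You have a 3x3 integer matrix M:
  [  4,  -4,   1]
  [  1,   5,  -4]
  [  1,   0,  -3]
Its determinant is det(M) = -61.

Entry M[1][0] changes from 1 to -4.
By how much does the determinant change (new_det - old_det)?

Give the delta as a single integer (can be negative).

Answer: 60

Derivation:
Cofactor C_10 = -12
Entry delta = -4 - 1 = -5
Det delta = entry_delta * cofactor = -5 * -12 = 60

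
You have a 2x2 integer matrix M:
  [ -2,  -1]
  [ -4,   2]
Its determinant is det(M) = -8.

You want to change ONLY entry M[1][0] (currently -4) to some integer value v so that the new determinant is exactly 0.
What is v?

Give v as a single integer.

det is linear in entry M[1][0]: det = old_det + (v - -4) * C_10
Cofactor C_10 = 1
Want det = 0: -8 + (v - -4) * 1 = 0
  (v - -4) = 8 / 1 = 8
  v = -4 + (8) = 4

Answer: 4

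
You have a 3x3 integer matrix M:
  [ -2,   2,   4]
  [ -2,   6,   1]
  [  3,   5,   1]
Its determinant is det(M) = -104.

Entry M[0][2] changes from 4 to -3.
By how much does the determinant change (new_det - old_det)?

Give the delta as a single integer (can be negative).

Answer: 196

Derivation:
Cofactor C_02 = -28
Entry delta = -3 - 4 = -7
Det delta = entry_delta * cofactor = -7 * -28 = 196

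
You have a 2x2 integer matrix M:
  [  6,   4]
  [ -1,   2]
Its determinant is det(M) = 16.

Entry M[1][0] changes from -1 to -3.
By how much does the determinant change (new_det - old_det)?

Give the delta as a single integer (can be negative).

Cofactor C_10 = -4
Entry delta = -3 - -1 = -2
Det delta = entry_delta * cofactor = -2 * -4 = 8

Answer: 8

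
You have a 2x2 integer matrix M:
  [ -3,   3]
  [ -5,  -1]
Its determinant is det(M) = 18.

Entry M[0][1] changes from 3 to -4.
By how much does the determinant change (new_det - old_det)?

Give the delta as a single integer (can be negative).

Answer: -35

Derivation:
Cofactor C_01 = 5
Entry delta = -4 - 3 = -7
Det delta = entry_delta * cofactor = -7 * 5 = -35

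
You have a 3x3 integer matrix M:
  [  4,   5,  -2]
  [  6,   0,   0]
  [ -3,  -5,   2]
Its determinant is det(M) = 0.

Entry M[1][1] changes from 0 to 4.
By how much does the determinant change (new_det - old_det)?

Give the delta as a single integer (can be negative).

Answer: 8

Derivation:
Cofactor C_11 = 2
Entry delta = 4 - 0 = 4
Det delta = entry_delta * cofactor = 4 * 2 = 8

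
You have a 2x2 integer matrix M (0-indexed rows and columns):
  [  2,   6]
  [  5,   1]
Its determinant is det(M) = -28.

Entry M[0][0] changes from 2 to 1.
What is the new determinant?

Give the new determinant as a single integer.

Answer: -29

Derivation:
det is linear in row 0: changing M[0][0] by delta changes det by delta * cofactor(0,0).
Cofactor C_00 = (-1)^(0+0) * minor(0,0) = 1
Entry delta = 1 - 2 = -1
Det delta = -1 * 1 = -1
New det = -28 + -1 = -29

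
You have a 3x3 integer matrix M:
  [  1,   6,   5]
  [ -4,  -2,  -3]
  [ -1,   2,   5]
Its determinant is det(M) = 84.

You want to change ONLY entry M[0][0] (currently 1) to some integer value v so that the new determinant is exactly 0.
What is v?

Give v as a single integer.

det is linear in entry M[0][0]: det = old_det + (v - 1) * C_00
Cofactor C_00 = -4
Want det = 0: 84 + (v - 1) * -4 = 0
  (v - 1) = -84 / -4 = 21
  v = 1 + (21) = 22

Answer: 22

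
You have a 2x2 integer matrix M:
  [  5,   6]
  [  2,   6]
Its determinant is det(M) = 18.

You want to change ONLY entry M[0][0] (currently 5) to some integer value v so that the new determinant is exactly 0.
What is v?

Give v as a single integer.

Answer: 2

Derivation:
det is linear in entry M[0][0]: det = old_det + (v - 5) * C_00
Cofactor C_00 = 6
Want det = 0: 18 + (v - 5) * 6 = 0
  (v - 5) = -18 / 6 = -3
  v = 5 + (-3) = 2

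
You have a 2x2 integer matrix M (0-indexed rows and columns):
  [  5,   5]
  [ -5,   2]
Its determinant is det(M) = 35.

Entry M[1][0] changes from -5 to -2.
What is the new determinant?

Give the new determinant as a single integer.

det is linear in row 1: changing M[1][0] by delta changes det by delta * cofactor(1,0).
Cofactor C_10 = (-1)^(1+0) * minor(1,0) = -5
Entry delta = -2 - -5 = 3
Det delta = 3 * -5 = -15
New det = 35 + -15 = 20

Answer: 20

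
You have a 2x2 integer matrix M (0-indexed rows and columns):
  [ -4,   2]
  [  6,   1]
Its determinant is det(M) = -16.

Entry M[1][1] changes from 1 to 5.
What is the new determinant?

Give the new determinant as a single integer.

Answer: -32

Derivation:
det is linear in row 1: changing M[1][1] by delta changes det by delta * cofactor(1,1).
Cofactor C_11 = (-1)^(1+1) * minor(1,1) = -4
Entry delta = 5 - 1 = 4
Det delta = 4 * -4 = -16
New det = -16 + -16 = -32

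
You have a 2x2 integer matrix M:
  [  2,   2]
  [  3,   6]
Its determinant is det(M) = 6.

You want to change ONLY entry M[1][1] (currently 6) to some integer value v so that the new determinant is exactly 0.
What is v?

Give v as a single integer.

Answer: 3

Derivation:
det is linear in entry M[1][1]: det = old_det + (v - 6) * C_11
Cofactor C_11 = 2
Want det = 0: 6 + (v - 6) * 2 = 0
  (v - 6) = -6 / 2 = -3
  v = 6 + (-3) = 3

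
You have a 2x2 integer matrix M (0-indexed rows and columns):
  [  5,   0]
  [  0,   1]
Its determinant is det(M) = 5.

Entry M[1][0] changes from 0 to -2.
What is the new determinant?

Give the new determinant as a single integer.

Answer: 5

Derivation:
det is linear in row 1: changing M[1][0] by delta changes det by delta * cofactor(1,0).
Cofactor C_10 = (-1)^(1+0) * minor(1,0) = 0
Entry delta = -2 - 0 = -2
Det delta = -2 * 0 = 0
New det = 5 + 0 = 5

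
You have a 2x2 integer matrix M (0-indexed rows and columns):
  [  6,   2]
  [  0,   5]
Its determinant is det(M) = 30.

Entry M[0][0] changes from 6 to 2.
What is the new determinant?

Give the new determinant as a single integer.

det is linear in row 0: changing M[0][0] by delta changes det by delta * cofactor(0,0).
Cofactor C_00 = (-1)^(0+0) * minor(0,0) = 5
Entry delta = 2 - 6 = -4
Det delta = -4 * 5 = -20
New det = 30 + -20 = 10

Answer: 10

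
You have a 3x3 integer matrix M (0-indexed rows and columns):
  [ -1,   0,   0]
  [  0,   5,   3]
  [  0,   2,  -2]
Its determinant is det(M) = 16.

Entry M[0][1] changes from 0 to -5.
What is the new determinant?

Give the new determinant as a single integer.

det is linear in row 0: changing M[0][1] by delta changes det by delta * cofactor(0,1).
Cofactor C_01 = (-1)^(0+1) * minor(0,1) = 0
Entry delta = -5 - 0 = -5
Det delta = -5 * 0 = 0
New det = 16 + 0 = 16

Answer: 16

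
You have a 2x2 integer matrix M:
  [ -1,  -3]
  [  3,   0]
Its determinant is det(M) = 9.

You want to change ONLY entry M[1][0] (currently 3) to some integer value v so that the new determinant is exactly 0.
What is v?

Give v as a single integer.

Answer: 0

Derivation:
det is linear in entry M[1][0]: det = old_det + (v - 3) * C_10
Cofactor C_10 = 3
Want det = 0: 9 + (v - 3) * 3 = 0
  (v - 3) = -9 / 3 = -3
  v = 3 + (-3) = 0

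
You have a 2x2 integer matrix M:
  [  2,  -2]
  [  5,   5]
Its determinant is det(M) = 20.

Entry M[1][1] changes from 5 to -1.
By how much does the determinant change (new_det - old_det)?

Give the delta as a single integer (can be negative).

Cofactor C_11 = 2
Entry delta = -1 - 5 = -6
Det delta = entry_delta * cofactor = -6 * 2 = -12

Answer: -12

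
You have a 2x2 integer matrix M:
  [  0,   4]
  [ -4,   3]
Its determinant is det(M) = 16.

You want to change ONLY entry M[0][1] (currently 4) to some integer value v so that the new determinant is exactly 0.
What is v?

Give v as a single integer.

Answer: 0

Derivation:
det is linear in entry M[0][1]: det = old_det + (v - 4) * C_01
Cofactor C_01 = 4
Want det = 0: 16 + (v - 4) * 4 = 0
  (v - 4) = -16 / 4 = -4
  v = 4 + (-4) = 0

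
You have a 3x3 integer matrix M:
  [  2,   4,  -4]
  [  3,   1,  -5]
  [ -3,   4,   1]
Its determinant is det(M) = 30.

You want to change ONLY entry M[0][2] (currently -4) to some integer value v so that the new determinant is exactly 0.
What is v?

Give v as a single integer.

Answer: -6

Derivation:
det is linear in entry M[0][2]: det = old_det + (v - -4) * C_02
Cofactor C_02 = 15
Want det = 0: 30 + (v - -4) * 15 = 0
  (v - -4) = -30 / 15 = -2
  v = -4 + (-2) = -6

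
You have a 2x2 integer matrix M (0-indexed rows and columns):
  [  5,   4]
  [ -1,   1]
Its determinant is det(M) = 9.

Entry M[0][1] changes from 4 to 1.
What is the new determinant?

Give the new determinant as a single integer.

Answer: 6

Derivation:
det is linear in row 0: changing M[0][1] by delta changes det by delta * cofactor(0,1).
Cofactor C_01 = (-1)^(0+1) * minor(0,1) = 1
Entry delta = 1 - 4 = -3
Det delta = -3 * 1 = -3
New det = 9 + -3 = 6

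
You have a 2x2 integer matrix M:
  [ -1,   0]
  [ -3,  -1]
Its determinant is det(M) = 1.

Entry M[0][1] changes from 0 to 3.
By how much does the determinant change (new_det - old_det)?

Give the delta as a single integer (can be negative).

Cofactor C_01 = 3
Entry delta = 3 - 0 = 3
Det delta = entry_delta * cofactor = 3 * 3 = 9

Answer: 9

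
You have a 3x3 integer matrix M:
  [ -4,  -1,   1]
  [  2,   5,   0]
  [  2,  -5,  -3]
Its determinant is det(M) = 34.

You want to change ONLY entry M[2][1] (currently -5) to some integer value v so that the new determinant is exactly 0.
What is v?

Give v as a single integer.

Answer: -22

Derivation:
det is linear in entry M[2][1]: det = old_det + (v - -5) * C_21
Cofactor C_21 = 2
Want det = 0: 34 + (v - -5) * 2 = 0
  (v - -5) = -34 / 2 = -17
  v = -5 + (-17) = -22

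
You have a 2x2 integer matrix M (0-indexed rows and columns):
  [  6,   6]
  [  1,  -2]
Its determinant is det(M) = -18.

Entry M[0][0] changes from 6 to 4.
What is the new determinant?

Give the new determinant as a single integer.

Answer: -14

Derivation:
det is linear in row 0: changing M[0][0] by delta changes det by delta * cofactor(0,0).
Cofactor C_00 = (-1)^(0+0) * minor(0,0) = -2
Entry delta = 4 - 6 = -2
Det delta = -2 * -2 = 4
New det = -18 + 4 = -14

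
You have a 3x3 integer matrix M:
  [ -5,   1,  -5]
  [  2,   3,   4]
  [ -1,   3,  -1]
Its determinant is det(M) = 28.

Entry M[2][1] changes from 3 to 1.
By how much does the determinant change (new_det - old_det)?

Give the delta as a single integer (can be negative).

Cofactor C_21 = 10
Entry delta = 1 - 3 = -2
Det delta = entry_delta * cofactor = -2 * 10 = -20

Answer: -20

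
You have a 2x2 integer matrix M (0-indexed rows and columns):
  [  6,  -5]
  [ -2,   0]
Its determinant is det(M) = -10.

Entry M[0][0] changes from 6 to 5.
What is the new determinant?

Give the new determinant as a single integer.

det is linear in row 0: changing M[0][0] by delta changes det by delta * cofactor(0,0).
Cofactor C_00 = (-1)^(0+0) * minor(0,0) = 0
Entry delta = 5 - 6 = -1
Det delta = -1 * 0 = 0
New det = -10 + 0 = -10

Answer: -10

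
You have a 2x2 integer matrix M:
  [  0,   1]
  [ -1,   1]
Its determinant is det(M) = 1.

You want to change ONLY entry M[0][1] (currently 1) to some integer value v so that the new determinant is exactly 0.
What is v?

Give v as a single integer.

det is linear in entry M[0][1]: det = old_det + (v - 1) * C_01
Cofactor C_01 = 1
Want det = 0: 1 + (v - 1) * 1 = 0
  (v - 1) = -1 / 1 = -1
  v = 1 + (-1) = 0

Answer: 0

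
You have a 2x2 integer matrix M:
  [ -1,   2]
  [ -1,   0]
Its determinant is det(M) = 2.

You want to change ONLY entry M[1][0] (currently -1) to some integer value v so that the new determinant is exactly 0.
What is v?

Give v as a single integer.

det is linear in entry M[1][0]: det = old_det + (v - -1) * C_10
Cofactor C_10 = -2
Want det = 0: 2 + (v - -1) * -2 = 0
  (v - -1) = -2 / -2 = 1
  v = -1 + (1) = 0

Answer: 0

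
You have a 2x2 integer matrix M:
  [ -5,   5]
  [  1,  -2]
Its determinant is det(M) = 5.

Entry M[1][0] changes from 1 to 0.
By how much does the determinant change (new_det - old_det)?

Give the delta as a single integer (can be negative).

Answer: 5

Derivation:
Cofactor C_10 = -5
Entry delta = 0 - 1 = -1
Det delta = entry_delta * cofactor = -1 * -5 = 5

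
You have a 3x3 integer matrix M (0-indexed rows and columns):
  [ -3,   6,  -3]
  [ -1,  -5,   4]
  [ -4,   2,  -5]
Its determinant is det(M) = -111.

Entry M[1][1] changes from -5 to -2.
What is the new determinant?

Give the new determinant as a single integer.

Answer: -102

Derivation:
det is linear in row 1: changing M[1][1] by delta changes det by delta * cofactor(1,1).
Cofactor C_11 = (-1)^(1+1) * minor(1,1) = 3
Entry delta = -2 - -5 = 3
Det delta = 3 * 3 = 9
New det = -111 + 9 = -102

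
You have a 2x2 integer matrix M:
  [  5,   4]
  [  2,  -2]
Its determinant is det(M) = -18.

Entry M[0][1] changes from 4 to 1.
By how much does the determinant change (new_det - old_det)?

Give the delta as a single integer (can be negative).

Cofactor C_01 = -2
Entry delta = 1 - 4 = -3
Det delta = entry_delta * cofactor = -3 * -2 = 6

Answer: 6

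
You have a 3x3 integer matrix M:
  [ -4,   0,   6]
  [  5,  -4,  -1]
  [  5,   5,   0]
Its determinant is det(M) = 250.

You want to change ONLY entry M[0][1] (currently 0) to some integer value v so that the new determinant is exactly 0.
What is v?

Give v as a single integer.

det is linear in entry M[0][1]: det = old_det + (v - 0) * C_01
Cofactor C_01 = -5
Want det = 0: 250 + (v - 0) * -5 = 0
  (v - 0) = -250 / -5 = 50
  v = 0 + (50) = 50

Answer: 50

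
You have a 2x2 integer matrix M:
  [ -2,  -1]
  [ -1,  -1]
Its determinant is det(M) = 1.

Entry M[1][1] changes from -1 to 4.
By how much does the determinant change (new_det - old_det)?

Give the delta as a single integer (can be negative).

Cofactor C_11 = -2
Entry delta = 4 - -1 = 5
Det delta = entry_delta * cofactor = 5 * -2 = -10

Answer: -10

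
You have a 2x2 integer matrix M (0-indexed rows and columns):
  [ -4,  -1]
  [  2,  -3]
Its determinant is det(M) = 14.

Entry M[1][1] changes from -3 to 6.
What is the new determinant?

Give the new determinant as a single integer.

Answer: -22

Derivation:
det is linear in row 1: changing M[1][1] by delta changes det by delta * cofactor(1,1).
Cofactor C_11 = (-1)^(1+1) * minor(1,1) = -4
Entry delta = 6 - -3 = 9
Det delta = 9 * -4 = -36
New det = 14 + -36 = -22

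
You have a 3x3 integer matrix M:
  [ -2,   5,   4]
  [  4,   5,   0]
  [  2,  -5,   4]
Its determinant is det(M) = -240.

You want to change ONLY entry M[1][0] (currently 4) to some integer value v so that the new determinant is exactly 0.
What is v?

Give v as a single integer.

Answer: -2

Derivation:
det is linear in entry M[1][0]: det = old_det + (v - 4) * C_10
Cofactor C_10 = -40
Want det = 0: -240 + (v - 4) * -40 = 0
  (v - 4) = 240 / -40 = -6
  v = 4 + (-6) = -2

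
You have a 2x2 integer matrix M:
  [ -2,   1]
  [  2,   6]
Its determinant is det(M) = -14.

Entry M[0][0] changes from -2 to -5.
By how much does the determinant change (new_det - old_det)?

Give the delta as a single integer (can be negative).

Answer: -18

Derivation:
Cofactor C_00 = 6
Entry delta = -5 - -2 = -3
Det delta = entry_delta * cofactor = -3 * 6 = -18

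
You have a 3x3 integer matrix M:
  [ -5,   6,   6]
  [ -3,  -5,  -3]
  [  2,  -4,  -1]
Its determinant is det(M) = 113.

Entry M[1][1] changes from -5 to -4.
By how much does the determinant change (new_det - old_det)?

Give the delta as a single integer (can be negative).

Answer: -7

Derivation:
Cofactor C_11 = -7
Entry delta = -4 - -5 = 1
Det delta = entry_delta * cofactor = 1 * -7 = -7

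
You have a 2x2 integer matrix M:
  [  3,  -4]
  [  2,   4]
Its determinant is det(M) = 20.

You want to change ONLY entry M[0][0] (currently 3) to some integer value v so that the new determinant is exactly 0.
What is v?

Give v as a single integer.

det is linear in entry M[0][0]: det = old_det + (v - 3) * C_00
Cofactor C_00 = 4
Want det = 0: 20 + (v - 3) * 4 = 0
  (v - 3) = -20 / 4 = -5
  v = 3 + (-5) = -2

Answer: -2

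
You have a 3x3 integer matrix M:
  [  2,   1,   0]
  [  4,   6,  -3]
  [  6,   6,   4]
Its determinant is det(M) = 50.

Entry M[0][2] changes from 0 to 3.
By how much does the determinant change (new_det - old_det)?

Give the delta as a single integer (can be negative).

Cofactor C_02 = -12
Entry delta = 3 - 0 = 3
Det delta = entry_delta * cofactor = 3 * -12 = -36

Answer: -36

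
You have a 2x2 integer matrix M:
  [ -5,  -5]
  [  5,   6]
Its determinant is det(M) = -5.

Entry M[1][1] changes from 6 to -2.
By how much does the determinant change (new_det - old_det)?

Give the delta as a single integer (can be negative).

Answer: 40

Derivation:
Cofactor C_11 = -5
Entry delta = -2 - 6 = -8
Det delta = entry_delta * cofactor = -8 * -5 = 40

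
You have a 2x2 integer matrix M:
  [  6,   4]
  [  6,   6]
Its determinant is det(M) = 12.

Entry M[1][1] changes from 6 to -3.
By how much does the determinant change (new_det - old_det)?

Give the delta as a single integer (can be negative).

Answer: -54

Derivation:
Cofactor C_11 = 6
Entry delta = -3 - 6 = -9
Det delta = entry_delta * cofactor = -9 * 6 = -54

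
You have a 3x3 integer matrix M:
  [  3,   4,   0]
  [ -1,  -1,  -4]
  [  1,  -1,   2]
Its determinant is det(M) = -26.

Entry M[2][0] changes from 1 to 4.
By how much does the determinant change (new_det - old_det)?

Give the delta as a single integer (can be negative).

Cofactor C_20 = -16
Entry delta = 4 - 1 = 3
Det delta = entry_delta * cofactor = 3 * -16 = -48

Answer: -48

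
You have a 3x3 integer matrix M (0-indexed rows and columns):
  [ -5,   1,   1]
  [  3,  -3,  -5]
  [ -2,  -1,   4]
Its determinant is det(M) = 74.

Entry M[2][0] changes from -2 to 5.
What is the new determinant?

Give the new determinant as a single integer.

Answer: 60

Derivation:
det is linear in row 2: changing M[2][0] by delta changes det by delta * cofactor(2,0).
Cofactor C_20 = (-1)^(2+0) * minor(2,0) = -2
Entry delta = 5 - -2 = 7
Det delta = 7 * -2 = -14
New det = 74 + -14 = 60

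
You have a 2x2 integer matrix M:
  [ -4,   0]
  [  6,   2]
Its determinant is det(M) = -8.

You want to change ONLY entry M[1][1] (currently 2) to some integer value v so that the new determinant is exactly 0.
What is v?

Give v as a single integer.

Answer: 0

Derivation:
det is linear in entry M[1][1]: det = old_det + (v - 2) * C_11
Cofactor C_11 = -4
Want det = 0: -8 + (v - 2) * -4 = 0
  (v - 2) = 8 / -4 = -2
  v = 2 + (-2) = 0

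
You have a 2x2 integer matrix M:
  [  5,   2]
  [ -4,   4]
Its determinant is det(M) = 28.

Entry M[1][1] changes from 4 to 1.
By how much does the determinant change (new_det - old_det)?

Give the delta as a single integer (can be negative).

Cofactor C_11 = 5
Entry delta = 1 - 4 = -3
Det delta = entry_delta * cofactor = -3 * 5 = -15

Answer: -15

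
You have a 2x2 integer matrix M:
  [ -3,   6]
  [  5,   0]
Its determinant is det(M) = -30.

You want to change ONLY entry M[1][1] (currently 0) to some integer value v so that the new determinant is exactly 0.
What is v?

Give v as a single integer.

Answer: -10

Derivation:
det is linear in entry M[1][1]: det = old_det + (v - 0) * C_11
Cofactor C_11 = -3
Want det = 0: -30 + (v - 0) * -3 = 0
  (v - 0) = 30 / -3 = -10
  v = 0 + (-10) = -10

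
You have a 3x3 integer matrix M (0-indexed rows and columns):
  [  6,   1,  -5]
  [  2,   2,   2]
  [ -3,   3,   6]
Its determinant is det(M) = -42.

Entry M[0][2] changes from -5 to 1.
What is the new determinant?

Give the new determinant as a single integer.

det is linear in row 0: changing M[0][2] by delta changes det by delta * cofactor(0,2).
Cofactor C_02 = (-1)^(0+2) * minor(0,2) = 12
Entry delta = 1 - -5 = 6
Det delta = 6 * 12 = 72
New det = -42 + 72 = 30

Answer: 30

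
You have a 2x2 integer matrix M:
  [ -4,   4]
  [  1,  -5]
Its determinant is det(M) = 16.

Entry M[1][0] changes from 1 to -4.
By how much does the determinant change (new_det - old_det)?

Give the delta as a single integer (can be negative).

Answer: 20

Derivation:
Cofactor C_10 = -4
Entry delta = -4 - 1 = -5
Det delta = entry_delta * cofactor = -5 * -4 = 20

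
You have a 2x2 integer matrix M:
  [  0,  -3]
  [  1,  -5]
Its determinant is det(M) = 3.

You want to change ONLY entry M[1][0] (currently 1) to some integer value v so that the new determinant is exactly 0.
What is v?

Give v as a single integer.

det is linear in entry M[1][0]: det = old_det + (v - 1) * C_10
Cofactor C_10 = 3
Want det = 0: 3 + (v - 1) * 3 = 0
  (v - 1) = -3 / 3 = -1
  v = 1 + (-1) = 0

Answer: 0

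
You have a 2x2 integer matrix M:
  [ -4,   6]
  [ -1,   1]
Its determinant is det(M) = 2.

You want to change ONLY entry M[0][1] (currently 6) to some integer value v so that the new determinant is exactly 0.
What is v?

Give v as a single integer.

det is linear in entry M[0][1]: det = old_det + (v - 6) * C_01
Cofactor C_01 = 1
Want det = 0: 2 + (v - 6) * 1 = 0
  (v - 6) = -2 / 1 = -2
  v = 6 + (-2) = 4

Answer: 4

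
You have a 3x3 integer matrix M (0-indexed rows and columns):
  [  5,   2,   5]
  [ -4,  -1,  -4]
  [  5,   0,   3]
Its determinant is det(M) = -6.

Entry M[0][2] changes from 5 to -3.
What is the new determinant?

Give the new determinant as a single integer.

Answer: -46

Derivation:
det is linear in row 0: changing M[0][2] by delta changes det by delta * cofactor(0,2).
Cofactor C_02 = (-1)^(0+2) * minor(0,2) = 5
Entry delta = -3 - 5 = -8
Det delta = -8 * 5 = -40
New det = -6 + -40 = -46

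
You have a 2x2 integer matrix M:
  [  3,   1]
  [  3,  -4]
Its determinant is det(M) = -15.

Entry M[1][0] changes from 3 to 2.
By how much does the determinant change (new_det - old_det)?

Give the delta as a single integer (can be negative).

Answer: 1

Derivation:
Cofactor C_10 = -1
Entry delta = 2 - 3 = -1
Det delta = entry_delta * cofactor = -1 * -1 = 1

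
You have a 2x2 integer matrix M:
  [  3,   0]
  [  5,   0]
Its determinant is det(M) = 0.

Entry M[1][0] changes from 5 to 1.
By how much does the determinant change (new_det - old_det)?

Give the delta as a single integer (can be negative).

Answer: 0

Derivation:
Cofactor C_10 = 0
Entry delta = 1 - 5 = -4
Det delta = entry_delta * cofactor = -4 * 0 = 0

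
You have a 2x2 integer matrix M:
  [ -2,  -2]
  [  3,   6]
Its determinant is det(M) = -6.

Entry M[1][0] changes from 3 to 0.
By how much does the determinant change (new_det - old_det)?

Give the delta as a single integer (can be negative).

Cofactor C_10 = 2
Entry delta = 0 - 3 = -3
Det delta = entry_delta * cofactor = -3 * 2 = -6

Answer: -6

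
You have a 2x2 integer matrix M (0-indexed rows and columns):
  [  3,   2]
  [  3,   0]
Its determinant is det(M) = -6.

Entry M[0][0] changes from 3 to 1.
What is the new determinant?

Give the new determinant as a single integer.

det is linear in row 0: changing M[0][0] by delta changes det by delta * cofactor(0,0).
Cofactor C_00 = (-1)^(0+0) * minor(0,0) = 0
Entry delta = 1 - 3 = -2
Det delta = -2 * 0 = 0
New det = -6 + 0 = -6

Answer: -6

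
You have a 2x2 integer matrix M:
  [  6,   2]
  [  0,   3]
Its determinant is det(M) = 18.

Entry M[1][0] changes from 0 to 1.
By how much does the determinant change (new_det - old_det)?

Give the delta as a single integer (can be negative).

Answer: -2

Derivation:
Cofactor C_10 = -2
Entry delta = 1 - 0 = 1
Det delta = entry_delta * cofactor = 1 * -2 = -2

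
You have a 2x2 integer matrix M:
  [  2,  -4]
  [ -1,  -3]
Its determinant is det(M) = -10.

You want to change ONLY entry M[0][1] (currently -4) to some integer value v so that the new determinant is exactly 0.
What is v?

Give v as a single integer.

Answer: 6

Derivation:
det is linear in entry M[0][1]: det = old_det + (v - -4) * C_01
Cofactor C_01 = 1
Want det = 0: -10 + (v - -4) * 1 = 0
  (v - -4) = 10 / 1 = 10
  v = -4 + (10) = 6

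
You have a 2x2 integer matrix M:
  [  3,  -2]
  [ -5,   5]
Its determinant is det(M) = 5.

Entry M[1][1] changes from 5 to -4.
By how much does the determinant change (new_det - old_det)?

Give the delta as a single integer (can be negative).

Answer: -27

Derivation:
Cofactor C_11 = 3
Entry delta = -4 - 5 = -9
Det delta = entry_delta * cofactor = -9 * 3 = -27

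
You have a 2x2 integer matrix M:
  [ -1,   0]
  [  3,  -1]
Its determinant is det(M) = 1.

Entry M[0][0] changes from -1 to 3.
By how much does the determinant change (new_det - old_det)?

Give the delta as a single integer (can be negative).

Cofactor C_00 = -1
Entry delta = 3 - -1 = 4
Det delta = entry_delta * cofactor = 4 * -1 = -4

Answer: -4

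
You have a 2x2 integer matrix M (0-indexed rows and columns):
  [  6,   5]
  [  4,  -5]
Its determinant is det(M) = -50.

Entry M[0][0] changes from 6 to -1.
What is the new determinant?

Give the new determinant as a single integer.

det is linear in row 0: changing M[0][0] by delta changes det by delta * cofactor(0,0).
Cofactor C_00 = (-1)^(0+0) * minor(0,0) = -5
Entry delta = -1 - 6 = -7
Det delta = -7 * -5 = 35
New det = -50 + 35 = -15

Answer: -15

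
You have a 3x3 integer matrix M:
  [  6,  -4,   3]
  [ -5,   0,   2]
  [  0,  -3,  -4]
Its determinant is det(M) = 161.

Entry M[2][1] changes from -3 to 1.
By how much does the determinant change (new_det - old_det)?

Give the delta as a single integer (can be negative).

Cofactor C_21 = -27
Entry delta = 1 - -3 = 4
Det delta = entry_delta * cofactor = 4 * -27 = -108

Answer: -108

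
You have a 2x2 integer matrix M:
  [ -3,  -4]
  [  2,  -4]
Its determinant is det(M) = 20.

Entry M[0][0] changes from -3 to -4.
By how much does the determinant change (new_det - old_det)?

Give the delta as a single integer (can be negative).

Cofactor C_00 = -4
Entry delta = -4 - -3 = -1
Det delta = entry_delta * cofactor = -1 * -4 = 4

Answer: 4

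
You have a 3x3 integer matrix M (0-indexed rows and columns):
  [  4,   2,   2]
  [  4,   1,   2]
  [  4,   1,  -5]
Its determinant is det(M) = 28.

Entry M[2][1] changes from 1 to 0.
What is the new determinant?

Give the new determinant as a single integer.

Answer: 28

Derivation:
det is linear in row 2: changing M[2][1] by delta changes det by delta * cofactor(2,1).
Cofactor C_21 = (-1)^(2+1) * minor(2,1) = 0
Entry delta = 0 - 1 = -1
Det delta = -1 * 0 = 0
New det = 28 + 0 = 28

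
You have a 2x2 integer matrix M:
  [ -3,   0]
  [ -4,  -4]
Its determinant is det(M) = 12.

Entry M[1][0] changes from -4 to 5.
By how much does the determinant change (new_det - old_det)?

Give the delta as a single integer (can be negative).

Answer: 0

Derivation:
Cofactor C_10 = 0
Entry delta = 5 - -4 = 9
Det delta = entry_delta * cofactor = 9 * 0 = 0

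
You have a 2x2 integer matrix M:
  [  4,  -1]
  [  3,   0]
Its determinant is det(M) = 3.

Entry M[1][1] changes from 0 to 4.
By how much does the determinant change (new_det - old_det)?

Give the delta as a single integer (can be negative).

Cofactor C_11 = 4
Entry delta = 4 - 0 = 4
Det delta = entry_delta * cofactor = 4 * 4 = 16

Answer: 16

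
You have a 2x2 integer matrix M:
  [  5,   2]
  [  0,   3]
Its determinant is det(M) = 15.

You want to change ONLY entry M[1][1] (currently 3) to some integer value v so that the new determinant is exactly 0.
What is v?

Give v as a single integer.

Answer: 0

Derivation:
det is linear in entry M[1][1]: det = old_det + (v - 3) * C_11
Cofactor C_11 = 5
Want det = 0: 15 + (v - 3) * 5 = 0
  (v - 3) = -15 / 5 = -3
  v = 3 + (-3) = 0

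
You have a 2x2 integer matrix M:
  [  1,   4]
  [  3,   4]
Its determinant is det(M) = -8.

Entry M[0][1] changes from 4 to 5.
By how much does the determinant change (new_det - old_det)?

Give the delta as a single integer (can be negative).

Answer: -3

Derivation:
Cofactor C_01 = -3
Entry delta = 5 - 4 = 1
Det delta = entry_delta * cofactor = 1 * -3 = -3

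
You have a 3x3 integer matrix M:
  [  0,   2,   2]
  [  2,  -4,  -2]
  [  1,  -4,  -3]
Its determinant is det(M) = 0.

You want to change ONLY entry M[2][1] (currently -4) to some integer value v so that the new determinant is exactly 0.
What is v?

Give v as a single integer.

det is linear in entry M[2][1]: det = old_det + (v - -4) * C_21
Cofactor C_21 = 4
Want det = 0: 0 + (v - -4) * 4 = 0
  (v - -4) = 0 / 4 = 0
  v = -4 + (0) = -4

Answer: -4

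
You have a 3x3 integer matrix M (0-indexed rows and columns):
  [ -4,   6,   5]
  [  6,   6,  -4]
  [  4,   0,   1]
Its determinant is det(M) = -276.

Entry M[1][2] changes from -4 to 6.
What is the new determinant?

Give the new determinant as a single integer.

Answer: -36

Derivation:
det is linear in row 1: changing M[1][2] by delta changes det by delta * cofactor(1,2).
Cofactor C_12 = (-1)^(1+2) * minor(1,2) = 24
Entry delta = 6 - -4 = 10
Det delta = 10 * 24 = 240
New det = -276 + 240 = -36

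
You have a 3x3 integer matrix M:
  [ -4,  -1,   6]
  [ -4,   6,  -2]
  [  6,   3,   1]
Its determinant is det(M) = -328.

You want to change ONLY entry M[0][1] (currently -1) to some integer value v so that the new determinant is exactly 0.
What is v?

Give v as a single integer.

Answer: -42

Derivation:
det is linear in entry M[0][1]: det = old_det + (v - -1) * C_01
Cofactor C_01 = -8
Want det = 0: -328 + (v - -1) * -8 = 0
  (v - -1) = 328 / -8 = -41
  v = -1 + (-41) = -42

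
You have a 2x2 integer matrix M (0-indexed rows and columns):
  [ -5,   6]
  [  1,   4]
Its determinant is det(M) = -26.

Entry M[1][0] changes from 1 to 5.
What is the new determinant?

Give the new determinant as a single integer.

Answer: -50

Derivation:
det is linear in row 1: changing M[1][0] by delta changes det by delta * cofactor(1,0).
Cofactor C_10 = (-1)^(1+0) * minor(1,0) = -6
Entry delta = 5 - 1 = 4
Det delta = 4 * -6 = -24
New det = -26 + -24 = -50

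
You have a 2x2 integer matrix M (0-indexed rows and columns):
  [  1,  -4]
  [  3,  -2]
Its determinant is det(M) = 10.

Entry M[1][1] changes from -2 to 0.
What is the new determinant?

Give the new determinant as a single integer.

Answer: 12

Derivation:
det is linear in row 1: changing M[1][1] by delta changes det by delta * cofactor(1,1).
Cofactor C_11 = (-1)^(1+1) * minor(1,1) = 1
Entry delta = 0 - -2 = 2
Det delta = 2 * 1 = 2
New det = 10 + 2 = 12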